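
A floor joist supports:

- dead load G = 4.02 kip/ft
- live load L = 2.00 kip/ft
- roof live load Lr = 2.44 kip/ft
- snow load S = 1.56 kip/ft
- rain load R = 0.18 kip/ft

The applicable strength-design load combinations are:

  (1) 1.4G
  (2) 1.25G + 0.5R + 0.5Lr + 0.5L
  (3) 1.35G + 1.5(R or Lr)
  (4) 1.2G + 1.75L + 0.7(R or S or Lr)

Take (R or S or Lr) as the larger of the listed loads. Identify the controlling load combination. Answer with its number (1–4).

(R or Lr) → Lr = 2.44 kip/ft; (R or S or Lr) → Lr = 2.44 kip/ft.
(1) 1.4(4.02) = 5.63
(2) 1.25(4.02) + 0.5(0.18) + 0.5(2.44) + 0.5(2.00) = 7.34
(3) 1.35(4.02) + 1.5(2.44) = 9.09
(4) 1.2(4.02) + 1.75(2.00) + 0.7(2.44) = 10.03
The largest value is 10.03 kip/ft from combination 4.

Combination 4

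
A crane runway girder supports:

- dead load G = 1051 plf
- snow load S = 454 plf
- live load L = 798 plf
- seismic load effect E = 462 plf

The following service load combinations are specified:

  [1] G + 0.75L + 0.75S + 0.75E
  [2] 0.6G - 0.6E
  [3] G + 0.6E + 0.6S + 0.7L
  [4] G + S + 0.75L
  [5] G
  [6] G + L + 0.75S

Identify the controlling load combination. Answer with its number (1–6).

[1] 1.0(1051) + 0.75(798) + 0.75(454) + 0.75(462) = 1051.00 + 598.50 + 340.50 + 346.50 = 2336.50
[2] 0.6(1051) - 0.6(462) = 630.60 - 277.20 = 353.40
[3] 1.0(1051) + 0.6(462) + 0.6(454) + 0.7(798) = 1051.00 + 277.20 + 272.40 + 558.60 = 2159.20
[4] 1.0(1051) + 1.0(454) + 0.75(798) = 1051.00 + 454.00 + 598.50 = 2103.50
[5] 1.0(1051) = 1051.00
[6] 1.0(1051) + 1.0(798) + 0.75(454) = 1051.00 + 798.00 + 340.50 = 2189.50
The largest value is 2336.50 plf from combination 1.

Combination 1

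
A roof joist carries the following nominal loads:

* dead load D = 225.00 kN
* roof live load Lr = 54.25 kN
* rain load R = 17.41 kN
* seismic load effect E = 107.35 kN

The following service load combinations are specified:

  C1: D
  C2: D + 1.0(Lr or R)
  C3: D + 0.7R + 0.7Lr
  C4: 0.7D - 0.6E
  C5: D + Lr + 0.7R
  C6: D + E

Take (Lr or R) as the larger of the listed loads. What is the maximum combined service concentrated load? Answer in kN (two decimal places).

(Lr or R) → Lr = 54.25 kN.
C1: 1.0(225.00) = 225.00
C2: 1.0(225.00) + 1.0(54.25) = 225.00 + 54.25 = 279.25
C3: 1.0(225.00) + 0.7(17.41) + 0.7(54.25) = 275.16
C4: 0.7(225.00) - 0.6(107.35) = 157.50 - 64.41 = 93.09
C5: 1.0(225.00) + 1.0(54.25) + 0.7(17.41) = 225.00 + 54.25 + 12.19 = 291.44
C6: 1.0(225.00) + 1.0(107.35) = 225.00 + 107.35 = 332.35
Maximum is from combination 6.

332.35 kN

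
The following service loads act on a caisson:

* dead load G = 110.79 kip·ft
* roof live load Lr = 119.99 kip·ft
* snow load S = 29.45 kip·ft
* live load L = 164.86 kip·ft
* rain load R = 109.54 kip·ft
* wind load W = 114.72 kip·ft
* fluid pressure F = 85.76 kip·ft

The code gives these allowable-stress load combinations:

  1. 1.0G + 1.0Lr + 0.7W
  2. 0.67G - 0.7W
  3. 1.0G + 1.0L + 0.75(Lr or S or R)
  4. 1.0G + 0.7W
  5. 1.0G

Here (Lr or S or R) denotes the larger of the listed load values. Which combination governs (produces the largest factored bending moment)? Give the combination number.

(Lr or S or R) → Lr = 119.99 kip·ft.
1. 1.0(110.79) + 1.0(119.99) + 0.7(114.72) = 311.08
2. 0.67(110.79) - 0.7(114.72) = -6.07
3. 1.0(110.79) + 1.0(164.86) + 0.75(119.99) = 365.64
4. 1.0(110.79) + 0.7(114.72) = 191.09
5. 1.0(110.79) = 110.79
The largest value is 365.64 kip·ft from combination 3.

Combination 3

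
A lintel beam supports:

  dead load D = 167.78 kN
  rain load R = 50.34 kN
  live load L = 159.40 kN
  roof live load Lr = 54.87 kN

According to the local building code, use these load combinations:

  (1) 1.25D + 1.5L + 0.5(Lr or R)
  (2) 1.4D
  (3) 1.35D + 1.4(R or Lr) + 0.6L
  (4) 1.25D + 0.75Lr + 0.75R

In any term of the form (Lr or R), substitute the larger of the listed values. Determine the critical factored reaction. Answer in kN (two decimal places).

476.26 kN

(Lr or R) → Lr = 54.87 kN; (R or Lr) → Lr = 54.87 kN.
(1) 1.25(167.78) + 1.5(159.40) + 0.5(54.87) = 476.26
(2) 1.4(167.78) = 234.89
(3) 1.35(167.78) + 1.4(54.87) + 0.6(159.40) = 226.50 + 76.82 + 95.64 = 398.96
(4) 1.25(167.78) + 0.75(54.87) + 0.75(50.34) = 288.63
Combination 1 governs: V_u = 476.26 kN.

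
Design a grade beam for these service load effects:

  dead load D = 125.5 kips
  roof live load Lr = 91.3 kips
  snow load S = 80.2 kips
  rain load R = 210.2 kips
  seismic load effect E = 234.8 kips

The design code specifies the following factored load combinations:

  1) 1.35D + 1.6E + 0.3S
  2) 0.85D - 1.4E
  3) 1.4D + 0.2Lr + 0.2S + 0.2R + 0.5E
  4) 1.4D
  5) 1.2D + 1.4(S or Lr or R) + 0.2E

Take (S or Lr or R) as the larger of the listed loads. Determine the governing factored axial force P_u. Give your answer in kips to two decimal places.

569.17 kips

(S or Lr or R) → R = 210.2 kips.
1) 1.35(125.5) + 1.6(234.8) + 0.3(80.2) = 169.43 + 375.68 + 24.06 = 569.17
2) 0.85(125.5) - 1.4(234.8) = -222.05
3) 1.4(125.5) + 0.2(91.3) + 0.2(80.2) + 0.2(210.2) + 0.5(234.8) = 175.70 + 18.26 + 16.04 + 42.04 + 117.40 = 369.44
4) 1.4(125.5) = 175.70
5) 1.2(125.5) + 1.4(210.2) + 0.2(234.8) = 150.60 + 294.28 + 46.96 = 491.84
The controlling combination is 1, giving 569.17 kips.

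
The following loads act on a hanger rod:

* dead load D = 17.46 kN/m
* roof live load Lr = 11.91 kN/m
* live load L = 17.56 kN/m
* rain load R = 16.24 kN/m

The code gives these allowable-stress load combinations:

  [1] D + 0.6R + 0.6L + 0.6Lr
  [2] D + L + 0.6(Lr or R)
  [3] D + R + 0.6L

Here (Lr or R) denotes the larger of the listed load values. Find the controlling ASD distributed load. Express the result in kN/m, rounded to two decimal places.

44.89 kN/m

(Lr or R) → R = 16.24 kN/m.
[1] 1.0(17.46) + 0.6(16.24) + 0.6(17.56) + 0.6(11.91) = 17.46 + 9.74 + 10.54 + 7.15 = 44.89
[2] 1.0(17.46) + 1.0(17.56) + 0.6(16.24) = 17.46 + 17.56 + 9.74 = 44.76
[3] 1.0(17.46) + 1.0(16.24) + 0.6(17.56) = 17.46 + 16.24 + 10.54 = 44.24
The controlling combination is 1, giving 44.89 kN/m.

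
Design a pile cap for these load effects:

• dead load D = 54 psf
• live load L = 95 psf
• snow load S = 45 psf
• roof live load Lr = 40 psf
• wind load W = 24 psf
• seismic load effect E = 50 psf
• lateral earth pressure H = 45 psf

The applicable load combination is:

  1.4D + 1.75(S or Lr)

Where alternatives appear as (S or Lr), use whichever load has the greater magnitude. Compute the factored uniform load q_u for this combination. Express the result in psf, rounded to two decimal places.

(S or Lr) → S = 45 psf.
1.4(54) + 1.75(45) = 75.60 + 78.75 = 154.35
q_u = 154.35 psf.

154.35 psf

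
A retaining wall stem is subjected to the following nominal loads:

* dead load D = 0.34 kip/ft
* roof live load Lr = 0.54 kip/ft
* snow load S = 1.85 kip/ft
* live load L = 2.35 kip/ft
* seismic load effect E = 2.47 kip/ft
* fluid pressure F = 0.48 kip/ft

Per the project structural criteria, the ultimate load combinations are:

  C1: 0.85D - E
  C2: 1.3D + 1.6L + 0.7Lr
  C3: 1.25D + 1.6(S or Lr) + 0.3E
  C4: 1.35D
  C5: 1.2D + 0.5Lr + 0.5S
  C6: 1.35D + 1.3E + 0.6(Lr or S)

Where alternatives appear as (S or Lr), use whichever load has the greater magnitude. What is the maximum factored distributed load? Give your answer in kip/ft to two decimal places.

(S or Lr) → S = 1.85 kip/ft; (Lr or S) → S = 1.85 kip/ft.
C1: 0.85(0.34) - 1.0(2.47) = -2.18
C2: 1.3(0.34) + 1.6(2.35) + 0.7(0.54) = 4.58
C3: 1.25(0.34) + 1.6(1.85) + 0.3(2.47) = 4.13
C4: 1.35(0.34) = 0.46
C5: 1.2(0.34) + 0.5(0.54) + 0.5(1.85) = 1.60
C6: 1.35(0.34) + 1.3(2.47) + 0.6(1.85) = 4.78
Combination 6 governs: w_u = 4.78 kip/ft.

4.78 kip/ft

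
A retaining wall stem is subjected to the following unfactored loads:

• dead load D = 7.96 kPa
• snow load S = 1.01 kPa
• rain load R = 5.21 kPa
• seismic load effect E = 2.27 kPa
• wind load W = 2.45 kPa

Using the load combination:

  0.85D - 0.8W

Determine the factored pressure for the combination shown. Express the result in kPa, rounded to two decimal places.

0.85(7.96) - 0.8(2.45) = 6.77 - 1.96 = 4.81
p_u = 4.81 kPa.

4.81 kPa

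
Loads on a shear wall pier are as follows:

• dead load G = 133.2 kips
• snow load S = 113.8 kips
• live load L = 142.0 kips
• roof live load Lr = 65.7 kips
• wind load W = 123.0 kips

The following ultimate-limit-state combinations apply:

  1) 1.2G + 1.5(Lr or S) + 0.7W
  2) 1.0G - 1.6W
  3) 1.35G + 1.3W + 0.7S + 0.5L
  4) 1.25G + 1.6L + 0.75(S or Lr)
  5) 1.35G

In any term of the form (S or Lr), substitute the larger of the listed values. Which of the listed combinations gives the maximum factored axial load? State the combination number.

Combination 3

(Lr or S) → S = 113.8 kips; (S or Lr) → S = 113.8 kips.
1) 1.2(133.2) + 1.5(113.8) + 0.7(123.0) = 159.84 + 170.70 + 86.10 = 416.64
2) 1.0(133.2) - 1.6(123.0) = 133.20 - 196.80 = -63.60
3) 1.35(133.2) + 1.3(123.0) + 0.7(113.8) + 0.5(142.0) = 179.82 + 159.90 + 79.66 + 71.00 = 490.38
4) 1.25(133.2) + 1.6(142.0) + 0.75(113.8) = 166.50 + 227.20 + 85.35 = 479.05
5) 1.35(133.2) = 179.82
The largest value is 490.38 kips from combination 3.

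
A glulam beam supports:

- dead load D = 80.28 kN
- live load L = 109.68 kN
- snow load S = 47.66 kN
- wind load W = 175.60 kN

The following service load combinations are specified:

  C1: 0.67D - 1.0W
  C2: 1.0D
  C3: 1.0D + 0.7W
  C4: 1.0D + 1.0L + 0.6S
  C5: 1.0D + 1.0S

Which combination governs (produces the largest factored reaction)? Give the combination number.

Combination 4

C1: 0.67(80.28) - 1.0(175.60) = 53.79 - 175.60 = -121.81
C2: 1.0(80.28) = 80.28
C3: 1.0(80.28) + 0.7(175.60) = 80.28 + 122.92 = 203.20
C4: 1.0(80.28) + 1.0(109.68) + 0.6(47.66) = 80.28 + 109.68 + 28.60 = 218.56
C5: 1.0(80.28) + 1.0(47.66) = 80.28 + 47.66 = 127.94
The largest value is 218.56 kN from combination 4.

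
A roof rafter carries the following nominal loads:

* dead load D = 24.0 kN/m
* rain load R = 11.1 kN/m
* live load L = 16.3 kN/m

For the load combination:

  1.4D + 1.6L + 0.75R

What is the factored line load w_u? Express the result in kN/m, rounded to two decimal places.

1.4(24.0) + 1.6(16.3) + 0.75(11.1) = 68.01
w_u = 68.01 kN/m.

68.01 kN/m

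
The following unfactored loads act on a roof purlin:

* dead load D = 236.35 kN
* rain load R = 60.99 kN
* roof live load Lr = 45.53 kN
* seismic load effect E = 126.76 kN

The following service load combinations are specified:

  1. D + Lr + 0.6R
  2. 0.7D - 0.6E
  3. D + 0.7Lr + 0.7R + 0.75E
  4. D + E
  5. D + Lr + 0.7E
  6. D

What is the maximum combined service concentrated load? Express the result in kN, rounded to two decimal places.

1. 1.0(236.35) + 1.0(45.53) + 0.6(60.99) = 236.35 + 45.53 + 36.59 = 318.47
2. 0.7(236.35) - 0.6(126.76) = 165.45 - 76.06 = 89.39
3. 1.0(236.35) + 0.7(45.53) + 0.7(60.99) + 0.75(126.76) = 236.35 + 31.87 + 42.69 + 95.07 = 405.98
4. 1.0(236.35) + 1.0(126.76) = 236.35 + 126.76 = 363.11
5. 1.0(236.35) + 1.0(45.53) + 0.7(126.76) = 236.35 + 45.53 + 88.73 = 370.61
6. 1.0(236.35) = 236.35
The controlling combination is 3, giving 405.98 kN.

405.98 kN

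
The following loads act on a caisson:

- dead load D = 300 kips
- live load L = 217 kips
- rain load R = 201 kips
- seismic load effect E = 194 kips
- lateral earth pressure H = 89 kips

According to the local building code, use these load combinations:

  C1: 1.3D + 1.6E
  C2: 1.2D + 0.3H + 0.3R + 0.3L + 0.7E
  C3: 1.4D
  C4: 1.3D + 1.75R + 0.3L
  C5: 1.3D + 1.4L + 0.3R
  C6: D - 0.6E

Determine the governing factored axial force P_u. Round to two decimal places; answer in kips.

C1: 1.3(300) + 1.6(194) = 390.00 + 310.40 = 700.40
C2: 1.2(300) + 0.3(89) + 0.3(201) + 0.3(217) + 0.7(194) = 360.00 + 26.70 + 60.30 + 65.10 + 135.80 = 647.90
C3: 1.4(300) = 420.00
C4: 1.3(300) + 1.75(201) + 0.3(217) = 390.00 + 351.75 + 65.10 = 806.85
C5: 1.3(300) + 1.4(217) + 0.3(201) = 390.00 + 303.80 + 60.30 = 754.10
C6: 1.0(300) - 0.6(194) = 300.00 - 116.40 = 183.60
Combination 4 governs: P_u = 806.85 kips.

806.85 kips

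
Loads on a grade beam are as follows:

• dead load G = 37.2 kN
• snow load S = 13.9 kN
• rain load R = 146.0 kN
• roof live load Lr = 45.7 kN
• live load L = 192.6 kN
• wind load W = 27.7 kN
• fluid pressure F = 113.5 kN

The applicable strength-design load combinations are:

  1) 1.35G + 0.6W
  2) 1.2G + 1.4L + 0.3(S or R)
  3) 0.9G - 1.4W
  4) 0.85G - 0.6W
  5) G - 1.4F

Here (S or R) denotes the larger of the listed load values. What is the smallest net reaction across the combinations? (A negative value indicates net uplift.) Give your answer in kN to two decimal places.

-121.70 kN

(S or R) → R = 146.0 kN.
1) 1.35(37.2) + 0.6(27.7) = 50.22 + 16.62 = 66.84
2) 1.2(37.2) + 1.4(192.6) + 0.3(146.0) = 44.64 + 269.64 + 43.80 = 358.08
3) 0.9(37.2) - 1.4(27.7) = 33.48 - 38.78 = -5.30
4) 0.85(37.2) - 0.6(27.7) = 31.62 - 16.62 = 15.00
5) 1.0(37.2) - 1.4(113.5) = 37.20 - 158.90 = -121.70
Combination 5 gives the minimum: -121.70 kN.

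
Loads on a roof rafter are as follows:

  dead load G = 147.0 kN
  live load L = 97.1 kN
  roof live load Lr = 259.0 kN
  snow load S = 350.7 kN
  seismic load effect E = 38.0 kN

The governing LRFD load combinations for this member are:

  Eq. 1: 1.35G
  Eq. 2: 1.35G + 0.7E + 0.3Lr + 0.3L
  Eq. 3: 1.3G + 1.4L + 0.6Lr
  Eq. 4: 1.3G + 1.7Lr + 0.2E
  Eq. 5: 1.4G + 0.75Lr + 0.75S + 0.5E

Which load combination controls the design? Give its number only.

Combination 5

Eq. 1: 1.35(147.0) = 198.5
Eq. 2: 1.35(147.0) + 0.7(38.0) + 0.3(259.0) + 0.3(97.1) = 331.9
Eq. 3: 1.3(147.0) + 1.4(97.1) + 0.6(259.0) = 482.4
Eq. 4: 1.3(147.0) + 1.7(259.0) + 0.2(38.0) = 639.0
Eq. 5: 1.4(147.0) + 0.75(259.0) + 0.75(350.7) + 0.5(38.0) = 682.1
The largest value is 682.1 kN from combination 5.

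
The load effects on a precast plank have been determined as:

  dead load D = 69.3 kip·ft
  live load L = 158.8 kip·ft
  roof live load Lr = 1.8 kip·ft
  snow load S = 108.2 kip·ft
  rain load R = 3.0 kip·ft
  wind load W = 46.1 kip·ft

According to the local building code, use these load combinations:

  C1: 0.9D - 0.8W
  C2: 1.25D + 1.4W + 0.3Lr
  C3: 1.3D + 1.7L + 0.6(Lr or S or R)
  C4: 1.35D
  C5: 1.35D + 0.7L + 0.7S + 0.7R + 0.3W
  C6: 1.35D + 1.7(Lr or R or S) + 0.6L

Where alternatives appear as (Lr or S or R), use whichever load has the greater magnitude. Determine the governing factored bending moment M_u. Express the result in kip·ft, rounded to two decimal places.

(Lr or S or R) → S = 108.2 kip·ft; (Lr or R or S) → S = 108.2 kip·ft.
C1: 0.9(69.3) - 0.8(46.1) = 62.37 - 36.88 = 25.49
C2: 1.25(69.3) + 1.4(46.1) + 0.3(1.8) = 86.63 + 64.54 + 0.54 = 151.71
C3: 1.3(69.3) + 1.7(158.8) + 0.6(108.2) = 90.09 + 269.96 + 64.92 = 424.97
C4: 1.35(69.3) = 93.56
C5: 1.35(69.3) + 0.7(158.8) + 0.7(108.2) + 0.7(3.0) + 0.3(46.1) = 93.56 + 111.16 + 75.74 + 2.10 + 13.83 = 296.39
C6: 1.35(69.3) + 1.7(108.2) + 0.6(158.8) = 93.56 + 183.94 + 95.28 = 372.78
Maximum is from combination 3.

424.97 kip·ft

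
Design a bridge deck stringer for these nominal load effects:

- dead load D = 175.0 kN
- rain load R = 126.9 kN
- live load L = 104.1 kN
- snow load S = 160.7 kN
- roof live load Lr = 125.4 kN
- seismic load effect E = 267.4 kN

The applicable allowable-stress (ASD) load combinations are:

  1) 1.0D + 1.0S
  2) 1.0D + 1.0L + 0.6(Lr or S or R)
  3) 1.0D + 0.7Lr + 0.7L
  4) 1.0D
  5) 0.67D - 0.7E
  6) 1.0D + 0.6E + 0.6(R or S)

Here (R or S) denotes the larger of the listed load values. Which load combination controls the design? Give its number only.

Combination 6

(Lr or S or R) → S = 160.7 kN; (R or S) → S = 160.7 kN.
1) 1.0(175.0) + 1.0(160.7) = 335.70
2) 1.0(175.0) + 1.0(104.1) + 0.6(160.7) = 375.52
3) 1.0(175.0) + 0.7(125.4) + 0.7(104.1) = 335.65
4) 1.0(175.0) = 175.00
5) 0.67(175.0) - 0.7(267.4) = -69.93
6) 1.0(175.0) + 0.6(267.4) + 0.6(160.7) = 431.86
The largest value is 431.86 kN from combination 6.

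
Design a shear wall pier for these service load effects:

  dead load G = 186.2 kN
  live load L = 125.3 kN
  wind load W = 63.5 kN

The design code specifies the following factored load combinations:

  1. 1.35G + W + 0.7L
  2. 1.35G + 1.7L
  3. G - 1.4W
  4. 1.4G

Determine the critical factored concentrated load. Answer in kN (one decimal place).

464.4 kN

1. 1.35(186.2) + 1.0(63.5) + 0.7(125.3) = 251.4 + 63.5 + 87.7 = 402.6
2. 1.35(186.2) + 1.7(125.3) = 251.4 + 213.0 = 464.4
3. 1.0(186.2) - 1.4(63.5) = 186.2 - 88.9 = 97.3
4. 1.4(186.2) = 260.7
Combination 2 governs: P_u = 464.4 kN.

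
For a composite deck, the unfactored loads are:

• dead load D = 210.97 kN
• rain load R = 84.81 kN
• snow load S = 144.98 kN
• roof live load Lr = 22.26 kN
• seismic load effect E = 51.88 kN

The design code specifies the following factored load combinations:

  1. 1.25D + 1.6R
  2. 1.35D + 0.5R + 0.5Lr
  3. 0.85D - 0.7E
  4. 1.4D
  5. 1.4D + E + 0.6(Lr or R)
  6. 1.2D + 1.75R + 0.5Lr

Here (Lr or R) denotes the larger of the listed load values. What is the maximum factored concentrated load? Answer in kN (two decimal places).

(Lr or R) → R = 84.81 kN.
1. 1.25(210.97) + 1.6(84.81) = 263.71 + 135.70 = 399.41
2. 1.35(210.97) + 0.5(84.81) + 0.5(22.26) = 338.34
3. 0.85(210.97) - 0.7(51.88) = 143.01
4. 1.4(210.97) = 295.36
5. 1.4(210.97) + 1.0(51.88) + 0.6(84.81) = 398.12
6. 1.2(210.97) + 1.75(84.81) + 0.5(22.26) = 253.16 + 148.42 + 11.13 = 412.71
Maximum is from combination 6.

412.71 kN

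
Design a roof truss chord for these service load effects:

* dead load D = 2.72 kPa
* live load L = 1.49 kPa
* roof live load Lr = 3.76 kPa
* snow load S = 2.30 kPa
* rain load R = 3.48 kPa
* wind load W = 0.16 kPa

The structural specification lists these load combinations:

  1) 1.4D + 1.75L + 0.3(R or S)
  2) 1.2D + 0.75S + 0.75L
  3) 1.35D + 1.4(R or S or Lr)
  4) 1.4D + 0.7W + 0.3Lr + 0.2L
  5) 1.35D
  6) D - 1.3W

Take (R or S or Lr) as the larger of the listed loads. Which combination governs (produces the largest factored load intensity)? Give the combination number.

(R or S) → R = 3.48 kPa; (R or S or Lr) → Lr = 3.76 kPa.
1) 1.4(2.72) + 1.75(1.49) + 0.3(3.48) = 3.81 + 2.61 + 1.04 = 7.46
2) 1.2(2.72) + 0.75(2.30) + 0.75(1.49) = 3.26 + 1.73 + 1.12 = 6.11
3) 1.35(2.72) + 1.4(3.76) = 8.94
4) 1.4(2.72) + 0.7(0.16) + 0.3(3.76) + 0.2(1.49) = 3.81 + 0.11 + 1.13 + 0.30 = 5.35
5) 1.35(2.72) = 3.67
6) 1.0(2.72) - 1.3(0.16) = 2.72 - 0.21 = 2.51
The largest value is 8.94 kPa from combination 3.

Combination 3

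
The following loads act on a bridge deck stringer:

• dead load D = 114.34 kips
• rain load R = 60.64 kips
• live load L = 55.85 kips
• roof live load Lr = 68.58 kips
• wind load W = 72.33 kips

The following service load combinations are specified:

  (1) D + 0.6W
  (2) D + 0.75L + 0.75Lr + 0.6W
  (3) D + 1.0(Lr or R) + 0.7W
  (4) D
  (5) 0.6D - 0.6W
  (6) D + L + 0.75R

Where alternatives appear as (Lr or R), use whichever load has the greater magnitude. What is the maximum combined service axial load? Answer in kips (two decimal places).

(Lr or R) → Lr = 68.58 kips.
(1) 1.0(114.34) + 0.6(72.33) = 114.34 + 43.40 = 157.74
(2) 1.0(114.34) + 0.75(55.85) + 0.75(68.58) + 0.6(72.33) = 251.06
(3) 1.0(114.34) + 1.0(68.58) + 0.7(72.33) = 114.34 + 68.58 + 50.63 = 233.55
(4) 1.0(114.34) = 114.34
(5) 0.6(114.34) - 0.6(72.33) = 25.21
(6) 1.0(114.34) + 1.0(55.85) + 0.75(60.64) = 114.34 + 55.85 + 45.48 = 215.67
Maximum is from combination 2.

251.06 kips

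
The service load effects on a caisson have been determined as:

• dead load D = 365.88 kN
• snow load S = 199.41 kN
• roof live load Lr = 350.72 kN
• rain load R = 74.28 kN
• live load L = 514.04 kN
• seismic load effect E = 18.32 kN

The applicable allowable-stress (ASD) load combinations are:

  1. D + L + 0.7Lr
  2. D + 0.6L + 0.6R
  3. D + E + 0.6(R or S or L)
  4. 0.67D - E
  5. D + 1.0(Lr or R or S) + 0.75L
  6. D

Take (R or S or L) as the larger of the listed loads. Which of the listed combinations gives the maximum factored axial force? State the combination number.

(R or S or L) → L = 514.04 kN; (Lr or R or S) → Lr = 350.72 kN.
1. 1.0(365.88) + 1.0(514.04) + 0.7(350.72) = 1125.42
2. 1.0(365.88) + 0.6(514.04) + 0.6(74.28) = 718.87
3. 1.0(365.88) + 1.0(18.32) + 0.6(514.04) = 692.62
4. 0.67(365.88) - 1.0(18.32) = 226.82
5. 1.0(365.88) + 1.0(350.72) + 0.75(514.04) = 1102.13
6. 1.0(365.88) = 365.88
The largest value is 1125.42 kN from combination 1.

Combination 1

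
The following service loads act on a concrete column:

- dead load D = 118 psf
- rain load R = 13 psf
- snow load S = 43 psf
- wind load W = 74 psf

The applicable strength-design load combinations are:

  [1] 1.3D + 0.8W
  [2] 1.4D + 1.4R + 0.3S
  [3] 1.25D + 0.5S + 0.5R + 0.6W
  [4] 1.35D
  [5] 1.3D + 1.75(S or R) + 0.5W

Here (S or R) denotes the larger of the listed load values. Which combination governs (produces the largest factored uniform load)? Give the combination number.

(S or R) → S = 43 psf.
[1] 1.3(118) + 0.8(74) = 212.6
[2] 1.4(118) + 1.4(13) + 0.3(43) = 196.3
[3] 1.25(118) + 0.5(43) + 0.5(13) + 0.6(74) = 219.9
[4] 1.35(118) = 159.3
[5] 1.3(118) + 1.75(43) + 0.5(74) = 265.7
The largest value is 265.7 psf from combination 5.

Combination 5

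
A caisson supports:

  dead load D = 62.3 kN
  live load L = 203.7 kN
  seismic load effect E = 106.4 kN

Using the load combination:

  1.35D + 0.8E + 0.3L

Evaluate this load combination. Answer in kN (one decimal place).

230.3 kN

1.35(62.3) + 0.8(106.4) + 0.3(203.7) = 84.1 + 85.1 + 61.1 = 230.3
P_u = 230.3 kN.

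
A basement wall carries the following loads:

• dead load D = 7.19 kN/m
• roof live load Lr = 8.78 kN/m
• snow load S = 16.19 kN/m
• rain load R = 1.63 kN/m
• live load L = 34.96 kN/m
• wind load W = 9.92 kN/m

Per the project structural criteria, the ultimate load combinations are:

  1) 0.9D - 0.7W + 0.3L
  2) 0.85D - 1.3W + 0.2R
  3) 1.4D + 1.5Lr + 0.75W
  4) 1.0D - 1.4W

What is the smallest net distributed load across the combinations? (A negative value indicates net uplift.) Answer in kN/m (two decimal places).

-6.70 kN/m

1) 0.9(7.19) - 0.7(9.92) + 0.3(34.96) = 10.02
2) 0.85(7.19) - 1.3(9.92) + 0.2(1.63) = -6.46
3) 1.4(7.19) + 1.5(8.78) + 0.75(9.92) = 30.68
4) 1.0(7.19) - 1.4(9.92) = -6.70
Combination 4 gives the minimum: -6.70 kN/m.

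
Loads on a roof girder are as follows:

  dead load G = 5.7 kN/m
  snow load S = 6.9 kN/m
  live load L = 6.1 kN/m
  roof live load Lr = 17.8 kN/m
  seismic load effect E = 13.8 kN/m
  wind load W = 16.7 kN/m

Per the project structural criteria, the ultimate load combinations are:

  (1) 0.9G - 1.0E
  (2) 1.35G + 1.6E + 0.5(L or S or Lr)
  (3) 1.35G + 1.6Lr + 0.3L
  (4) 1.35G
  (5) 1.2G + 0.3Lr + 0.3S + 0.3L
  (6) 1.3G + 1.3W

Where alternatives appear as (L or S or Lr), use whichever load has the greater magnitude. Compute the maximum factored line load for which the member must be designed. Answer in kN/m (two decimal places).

(L or S or Lr) → Lr = 17.8 kN/m.
(1) 0.9(5.7) - 1.0(13.8) = 5.13 - 13.80 = -8.67
(2) 1.35(5.7) + 1.6(13.8) + 0.5(17.8) = 7.70 + 22.08 + 8.90 = 38.68
(3) 1.35(5.7) + 1.6(17.8) + 0.3(6.1) = 7.70 + 28.48 + 1.83 = 38.01
(4) 1.35(5.7) = 7.70
(5) 1.2(5.7) + 0.3(17.8) + 0.3(6.9) + 0.3(6.1) = 6.84 + 5.34 + 2.07 + 1.83 = 16.08
(6) 1.3(5.7) + 1.3(16.7) = 7.41 + 21.71 = 29.12
Combination 2 governs: w_u = 38.68 kN/m.

38.68 kN/m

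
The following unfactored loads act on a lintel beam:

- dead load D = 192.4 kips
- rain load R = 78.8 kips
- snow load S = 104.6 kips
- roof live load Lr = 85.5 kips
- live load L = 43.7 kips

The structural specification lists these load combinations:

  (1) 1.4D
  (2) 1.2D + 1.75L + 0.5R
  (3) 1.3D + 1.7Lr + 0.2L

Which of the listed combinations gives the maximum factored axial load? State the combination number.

Combination 3

(1) 1.4(192.4) = 269.36
(2) 1.2(192.4) + 1.75(43.7) + 0.5(78.8) = 230.88 + 76.48 + 39.40 = 346.76
(3) 1.3(192.4) + 1.7(85.5) + 0.2(43.7) = 250.12 + 145.35 + 8.74 = 404.21
The largest value is 404.21 kips from combination 3.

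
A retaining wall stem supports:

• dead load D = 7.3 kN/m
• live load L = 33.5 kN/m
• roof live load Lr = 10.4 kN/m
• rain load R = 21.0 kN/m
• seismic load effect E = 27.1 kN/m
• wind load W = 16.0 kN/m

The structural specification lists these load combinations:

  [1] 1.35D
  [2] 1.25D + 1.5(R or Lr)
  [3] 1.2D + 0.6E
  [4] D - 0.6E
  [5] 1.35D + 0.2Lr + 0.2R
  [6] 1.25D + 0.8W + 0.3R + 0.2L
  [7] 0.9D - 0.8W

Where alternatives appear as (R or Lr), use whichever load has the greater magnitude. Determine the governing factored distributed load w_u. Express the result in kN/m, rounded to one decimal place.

40.6 kN/m

(R or Lr) → R = 21.0 kN/m.
[1] 1.35(7.3) = 9.9
[2] 1.25(7.3) + 1.5(21.0) = 9.1 + 31.5 = 40.6
[3] 1.2(7.3) + 0.6(27.1) = 25.0
[4] 1.0(7.3) - 0.6(27.1) = 7.3 - 16.3 = -9.0
[5] 1.35(7.3) + 0.2(10.4) + 0.2(21.0) = 16.1
[6] 1.25(7.3) + 0.8(16.0) + 0.3(21.0) + 0.2(33.5) = 9.1 + 12.8 + 6.3 + 6.7 = 34.9
[7] 0.9(7.3) - 0.8(16.0) = 6.6 - 12.8 = -6.2
Combination 2 governs: w_u = 40.6 kN/m.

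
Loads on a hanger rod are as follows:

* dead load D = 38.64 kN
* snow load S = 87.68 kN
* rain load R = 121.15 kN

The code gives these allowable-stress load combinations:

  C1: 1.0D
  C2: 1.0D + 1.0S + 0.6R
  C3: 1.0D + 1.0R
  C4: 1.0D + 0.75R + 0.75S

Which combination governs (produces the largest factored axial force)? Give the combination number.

C1: 1.0(38.64) = 38.64
C2: 1.0(38.64) + 1.0(87.68) + 0.6(121.15) = 199.01
C3: 1.0(38.64) + 1.0(121.15) = 159.79
C4: 1.0(38.64) + 0.75(121.15) + 0.75(87.68) = 195.26
The largest value is 199.01 kN from combination 2.

Combination 2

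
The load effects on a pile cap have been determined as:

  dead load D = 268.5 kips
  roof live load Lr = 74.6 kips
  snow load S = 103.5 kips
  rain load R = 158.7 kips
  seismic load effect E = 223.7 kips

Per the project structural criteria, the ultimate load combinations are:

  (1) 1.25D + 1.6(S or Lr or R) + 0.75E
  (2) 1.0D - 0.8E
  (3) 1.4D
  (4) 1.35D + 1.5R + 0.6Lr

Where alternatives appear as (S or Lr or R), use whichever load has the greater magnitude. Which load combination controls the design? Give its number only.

(S or Lr or R) → R = 158.7 kips.
(1) 1.25(268.5) + 1.6(158.7) + 0.75(223.7) = 757.32
(2) 1.0(268.5) - 0.8(223.7) = 89.54
(3) 1.4(268.5) = 375.90
(4) 1.35(268.5) + 1.5(158.7) + 0.6(74.6) = 645.29
The largest value is 757.32 kips from combination 1.

Combination 1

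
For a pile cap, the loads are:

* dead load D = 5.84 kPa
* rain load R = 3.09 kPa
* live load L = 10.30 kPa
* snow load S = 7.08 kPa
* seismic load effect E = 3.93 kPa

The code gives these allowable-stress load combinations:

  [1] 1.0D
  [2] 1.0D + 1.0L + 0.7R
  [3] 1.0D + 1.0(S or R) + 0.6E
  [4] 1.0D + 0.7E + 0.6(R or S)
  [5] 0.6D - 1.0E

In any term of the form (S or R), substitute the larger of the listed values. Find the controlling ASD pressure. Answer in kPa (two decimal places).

(S or R) → S = 7.08 kPa; (R or S) → S = 7.08 kPa.
[1] 1.0(5.84) = 5.84
[2] 1.0(5.84) + 1.0(10.30) + 0.7(3.09) = 18.30
[3] 1.0(5.84) + 1.0(7.08) + 0.6(3.93) = 15.28
[4] 1.0(5.84) + 0.7(3.93) + 0.6(7.08) = 12.84
[5] 0.6(5.84) - 1.0(3.93) = -0.43
Maximum is from combination 2.

18.30 kPa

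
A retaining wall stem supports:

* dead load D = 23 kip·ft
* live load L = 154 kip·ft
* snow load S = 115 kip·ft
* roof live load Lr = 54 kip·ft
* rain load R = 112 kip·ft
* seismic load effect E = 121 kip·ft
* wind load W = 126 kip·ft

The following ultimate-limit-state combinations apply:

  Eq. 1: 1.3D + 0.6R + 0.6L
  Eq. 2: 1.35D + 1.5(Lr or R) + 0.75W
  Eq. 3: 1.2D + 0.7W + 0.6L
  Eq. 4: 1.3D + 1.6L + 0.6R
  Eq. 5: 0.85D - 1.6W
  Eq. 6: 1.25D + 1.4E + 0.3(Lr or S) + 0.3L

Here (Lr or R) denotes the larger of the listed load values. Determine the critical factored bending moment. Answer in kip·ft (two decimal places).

343.50 kip·ft

(Lr or R) → R = 112 kip·ft; (Lr or S) → S = 115 kip·ft.
Eq. 1: 1.3(23) + 0.6(112) + 0.6(154) = 29.90 + 67.20 + 92.40 = 189.50
Eq. 2: 1.35(23) + 1.5(112) + 0.75(126) = 31.05 + 168.00 + 94.50 = 293.55
Eq. 3: 1.2(23) + 0.7(126) + 0.6(154) = 27.60 + 88.20 + 92.40 = 208.20
Eq. 4: 1.3(23) + 1.6(154) + 0.6(112) = 29.90 + 246.40 + 67.20 = 343.50
Eq. 5: 0.85(23) - 1.6(126) = 19.55 - 201.60 = -182.05
Eq. 6: 1.25(23) + 1.4(121) + 0.3(115) + 0.3(154) = 28.75 + 169.40 + 34.50 + 46.20 = 278.85
Combination 4 governs: M_u = 343.50 kip·ft.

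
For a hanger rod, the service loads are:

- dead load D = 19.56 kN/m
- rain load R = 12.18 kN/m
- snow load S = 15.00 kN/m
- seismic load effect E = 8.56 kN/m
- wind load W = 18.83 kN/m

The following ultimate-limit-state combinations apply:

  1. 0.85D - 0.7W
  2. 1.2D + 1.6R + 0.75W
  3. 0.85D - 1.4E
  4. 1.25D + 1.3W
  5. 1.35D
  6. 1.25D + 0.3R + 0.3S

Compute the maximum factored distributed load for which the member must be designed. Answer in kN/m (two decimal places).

57.08 kN/m

1. 0.85(19.56) - 0.7(18.83) = 16.63 - 13.18 = 3.45
2. 1.2(19.56) + 1.6(12.18) + 0.75(18.83) = 23.47 + 19.49 + 14.12 = 57.08
3. 0.85(19.56) - 1.4(8.56) = 4.64
4. 1.25(19.56) + 1.3(18.83) = 24.45 + 24.48 = 48.93
5. 1.35(19.56) = 26.41
6. 1.25(19.56) + 0.3(12.18) + 0.3(15.00) = 24.45 + 3.65 + 4.50 = 32.60
Combination 2 governs: w_u = 57.08 kN/m.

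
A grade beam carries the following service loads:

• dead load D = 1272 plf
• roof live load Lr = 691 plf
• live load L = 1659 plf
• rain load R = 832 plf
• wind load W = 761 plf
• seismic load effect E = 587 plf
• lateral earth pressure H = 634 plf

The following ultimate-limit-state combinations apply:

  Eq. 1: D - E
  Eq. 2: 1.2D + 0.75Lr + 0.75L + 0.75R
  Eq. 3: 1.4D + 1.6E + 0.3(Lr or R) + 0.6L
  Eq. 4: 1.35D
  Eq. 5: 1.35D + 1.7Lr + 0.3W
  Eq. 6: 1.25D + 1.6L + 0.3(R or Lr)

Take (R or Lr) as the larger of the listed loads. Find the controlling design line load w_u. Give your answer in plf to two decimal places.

(Lr or R) → R = 832 plf; (R or Lr) → R = 832 plf.
Eq. 1: 1.0(1272) - 1.0(587) = 1272.00 - 587.00 = 685.00
Eq. 2: 1.2(1272) + 0.75(691) + 0.75(1659) + 0.75(832) = 1526.40 + 518.25 + 1244.25 + 624.00 = 3912.90
Eq. 3: 1.4(1272) + 1.6(587) + 0.3(832) + 0.6(1659) = 1780.80 + 939.20 + 249.60 + 995.40 = 3965.00
Eq. 4: 1.35(1272) = 1717.20
Eq. 5: 1.35(1272) + 1.7(691) + 0.3(761) = 1717.20 + 1174.70 + 228.30 = 3120.20
Eq. 6: 1.25(1272) + 1.6(1659) + 0.3(832) = 1590.00 + 2654.40 + 249.60 = 4494.00
The controlling combination is 6, giving 4494.00 plf.

4494.00 plf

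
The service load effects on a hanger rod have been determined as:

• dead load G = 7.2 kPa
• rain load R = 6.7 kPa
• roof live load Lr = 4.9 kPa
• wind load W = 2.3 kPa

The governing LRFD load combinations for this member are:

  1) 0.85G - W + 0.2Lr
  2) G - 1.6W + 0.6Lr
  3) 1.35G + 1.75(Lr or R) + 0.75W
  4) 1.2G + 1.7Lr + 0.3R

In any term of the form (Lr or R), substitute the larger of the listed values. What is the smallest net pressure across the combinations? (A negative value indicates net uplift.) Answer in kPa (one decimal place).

(Lr or R) → R = 6.7 kPa.
1) 0.85(7.2) - 1.0(2.3) + 0.2(4.9) = 6.1 - 2.3 + 1.0 = 4.8
2) 1.0(7.2) - 1.6(2.3) + 0.6(4.9) = 6.5
3) 1.35(7.2) + 1.75(6.7) + 0.75(2.3) = 23.2
4) 1.2(7.2) + 1.7(4.9) + 0.3(6.7) = 19.0
Combination 1 gives the minimum: 4.8 kPa.

4.8 kPa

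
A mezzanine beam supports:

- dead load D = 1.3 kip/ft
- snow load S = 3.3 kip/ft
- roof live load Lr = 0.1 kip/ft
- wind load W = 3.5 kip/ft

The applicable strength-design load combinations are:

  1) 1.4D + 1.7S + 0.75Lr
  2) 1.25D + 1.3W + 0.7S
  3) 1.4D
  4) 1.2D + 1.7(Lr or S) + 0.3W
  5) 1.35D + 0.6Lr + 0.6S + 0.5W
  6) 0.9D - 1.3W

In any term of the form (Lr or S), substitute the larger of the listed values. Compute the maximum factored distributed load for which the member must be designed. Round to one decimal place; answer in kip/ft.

8.5 kip/ft

(Lr or S) → S = 3.3 kip/ft.
1) 1.4(1.3) + 1.7(3.3) + 0.75(0.1) = 1.8 + 5.6 + 0.1 = 7.5
2) 1.25(1.3) + 1.3(3.5) + 0.7(3.3) = 1.6 + 4.6 + 2.3 = 8.5
3) 1.4(1.3) = 1.8
4) 1.2(1.3) + 1.7(3.3) + 0.3(3.5) = 8.2
5) 1.35(1.3) + 0.6(0.1) + 0.6(3.3) + 0.5(3.5) = 5.5
6) 0.9(1.3) - 1.3(3.5) = 1.2 - 4.6 = -3.4
The controlling combination is 2, giving 8.5 kip/ft.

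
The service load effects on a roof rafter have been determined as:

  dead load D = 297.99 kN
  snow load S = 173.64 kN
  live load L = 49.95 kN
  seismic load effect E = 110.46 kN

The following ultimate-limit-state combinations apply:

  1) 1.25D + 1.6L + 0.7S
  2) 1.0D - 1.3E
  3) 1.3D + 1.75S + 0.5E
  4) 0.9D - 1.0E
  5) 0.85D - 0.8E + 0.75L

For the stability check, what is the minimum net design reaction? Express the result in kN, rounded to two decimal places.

1) 1.25(297.99) + 1.6(49.95) + 0.7(173.64) = 573.96
2) 1.0(297.99) - 1.3(110.46) = 154.39
3) 1.3(297.99) + 1.75(173.64) + 0.5(110.46) = 746.49
4) 0.9(297.99) - 1.0(110.46) = 157.73
5) 0.85(297.99) - 0.8(110.46) + 0.75(49.95) = 202.39
Combination 2 gives the minimum: 154.39 kN.

154.39 kN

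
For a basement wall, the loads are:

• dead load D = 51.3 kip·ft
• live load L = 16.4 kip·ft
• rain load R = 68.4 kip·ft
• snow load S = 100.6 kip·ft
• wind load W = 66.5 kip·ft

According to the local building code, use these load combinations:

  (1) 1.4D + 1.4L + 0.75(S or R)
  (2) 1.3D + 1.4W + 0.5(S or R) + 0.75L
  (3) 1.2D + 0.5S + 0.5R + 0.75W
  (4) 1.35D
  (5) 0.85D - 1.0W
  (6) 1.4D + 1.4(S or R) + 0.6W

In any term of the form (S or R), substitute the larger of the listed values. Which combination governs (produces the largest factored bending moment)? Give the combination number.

(S or R) → S = 100.6 kip·ft.
(1) 1.4(51.3) + 1.4(16.4) + 0.75(100.6) = 170.2
(2) 1.3(51.3) + 1.4(66.5) + 0.5(100.6) + 0.75(16.4) = 66.7 + 93.1 + 50.3 + 12.3 = 222.4
(3) 1.2(51.3) + 0.5(100.6) + 0.5(68.4) + 0.75(66.5) = 195.9
(4) 1.35(51.3) = 69.3
(5) 0.85(51.3) - 1.0(66.5) = 43.6 - 66.5 = -22.9
(6) 1.4(51.3) + 1.4(100.6) + 0.6(66.5) = 252.6
The largest value is 252.6 kip·ft from combination 6.

Combination 6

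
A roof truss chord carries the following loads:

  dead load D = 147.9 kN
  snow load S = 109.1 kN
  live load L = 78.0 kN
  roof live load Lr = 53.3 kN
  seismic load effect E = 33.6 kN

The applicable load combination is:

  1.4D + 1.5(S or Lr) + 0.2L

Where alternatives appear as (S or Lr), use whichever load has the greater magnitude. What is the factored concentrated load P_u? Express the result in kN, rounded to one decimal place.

386.3 kN

(S or Lr) → S = 109.1 kN.
1.4(147.9) + 1.5(109.1) + 0.2(78.0) = 386.3
P_u = 386.3 kN.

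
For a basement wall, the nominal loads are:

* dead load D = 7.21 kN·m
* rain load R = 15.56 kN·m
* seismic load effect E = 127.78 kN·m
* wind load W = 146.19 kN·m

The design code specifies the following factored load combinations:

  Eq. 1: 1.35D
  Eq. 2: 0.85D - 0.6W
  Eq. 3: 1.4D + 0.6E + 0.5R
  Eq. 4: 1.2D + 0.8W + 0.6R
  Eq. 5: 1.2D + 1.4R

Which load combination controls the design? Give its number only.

Eq. 1: 1.35(7.21) = 9.73
Eq. 2: 0.85(7.21) - 0.6(146.19) = -81.59
Eq. 3: 1.4(7.21) + 0.6(127.78) + 0.5(15.56) = 10.09 + 76.67 + 7.78 = 94.54
Eq. 4: 1.2(7.21) + 0.8(146.19) + 0.6(15.56) = 8.65 + 116.95 + 9.34 = 134.94
Eq. 5: 1.2(7.21) + 1.4(15.56) = 30.44
The largest value is 134.94 kN·m from combination 4.

Combination 4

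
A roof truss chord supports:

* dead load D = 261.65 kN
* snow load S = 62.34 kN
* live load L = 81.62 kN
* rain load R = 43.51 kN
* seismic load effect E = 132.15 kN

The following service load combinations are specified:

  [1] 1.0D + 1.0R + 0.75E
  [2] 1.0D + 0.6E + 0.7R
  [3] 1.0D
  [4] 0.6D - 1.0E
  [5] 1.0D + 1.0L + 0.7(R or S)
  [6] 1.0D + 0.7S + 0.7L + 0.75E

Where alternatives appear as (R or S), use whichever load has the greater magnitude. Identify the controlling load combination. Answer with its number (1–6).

Combination 6

(R or S) → S = 62.34 kN.
[1] 1.0(261.65) + 1.0(43.51) + 0.75(132.15) = 261.65 + 43.51 + 99.11 = 404.27
[2] 1.0(261.65) + 0.6(132.15) + 0.7(43.51) = 261.65 + 79.29 + 30.46 = 371.40
[3] 1.0(261.65) = 261.65
[4] 0.6(261.65) - 1.0(132.15) = 156.99 - 132.15 = 24.84
[5] 1.0(261.65) + 1.0(81.62) + 0.7(62.34) = 261.65 + 81.62 + 43.64 = 386.91
[6] 1.0(261.65) + 0.7(62.34) + 0.7(81.62) + 0.75(132.15) = 261.65 + 43.64 + 57.13 + 99.11 = 461.53
The largest value is 461.53 kN from combination 6.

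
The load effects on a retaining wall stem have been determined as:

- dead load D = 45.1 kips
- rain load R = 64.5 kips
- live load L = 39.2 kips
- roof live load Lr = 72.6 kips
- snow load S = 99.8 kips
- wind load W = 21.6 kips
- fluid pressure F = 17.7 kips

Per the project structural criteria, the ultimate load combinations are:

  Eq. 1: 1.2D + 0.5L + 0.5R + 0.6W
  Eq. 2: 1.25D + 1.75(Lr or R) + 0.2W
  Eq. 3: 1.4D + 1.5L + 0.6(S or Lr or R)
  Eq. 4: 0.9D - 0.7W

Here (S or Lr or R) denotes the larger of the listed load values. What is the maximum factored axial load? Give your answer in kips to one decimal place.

187.7 kips

(Lr or R) → Lr = 72.6 kips; (S or Lr or R) → S = 99.8 kips.
Eq. 1: 1.2(45.1) + 0.5(39.2) + 0.5(64.5) + 0.6(21.6) = 118.9
Eq. 2: 1.25(45.1) + 1.75(72.6) + 0.2(21.6) = 187.7
Eq. 3: 1.4(45.1) + 1.5(39.2) + 0.6(99.8) = 181.8
Eq. 4: 0.9(45.1) - 0.7(21.6) = 25.5
The controlling combination is 2, giving 187.7 kips.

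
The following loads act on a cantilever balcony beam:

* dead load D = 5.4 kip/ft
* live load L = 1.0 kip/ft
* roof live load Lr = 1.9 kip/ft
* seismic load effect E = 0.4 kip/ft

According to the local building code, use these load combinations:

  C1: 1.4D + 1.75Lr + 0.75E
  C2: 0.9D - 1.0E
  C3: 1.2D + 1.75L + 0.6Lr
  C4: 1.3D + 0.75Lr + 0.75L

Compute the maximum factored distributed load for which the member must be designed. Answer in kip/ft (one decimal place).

C1: 1.4(5.4) + 1.75(1.9) + 0.75(0.4) = 7.6 + 3.3 + 0.3 = 11.2
C2: 0.9(5.4) - 1.0(0.4) = 4.9 - 0.4 = 4.5
C3: 1.2(5.4) + 1.75(1.0) + 0.6(1.9) = 6.5 + 1.8 + 1.1 = 9.4
C4: 1.3(5.4) + 0.75(1.9) + 0.75(1.0) = 7.0 + 1.4 + 0.8 = 9.2
Combination 1 governs: w_u = 11.2 kip/ft.

11.2 kip/ft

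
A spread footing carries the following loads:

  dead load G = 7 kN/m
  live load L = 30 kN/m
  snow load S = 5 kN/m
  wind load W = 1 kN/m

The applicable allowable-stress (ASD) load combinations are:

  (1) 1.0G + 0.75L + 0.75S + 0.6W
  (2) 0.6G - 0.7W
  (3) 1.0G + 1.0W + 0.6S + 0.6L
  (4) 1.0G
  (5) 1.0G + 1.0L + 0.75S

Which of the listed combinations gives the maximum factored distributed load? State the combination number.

Combination 5

(1) 1.0(7) + 0.75(30) + 0.75(5) + 0.6(1) = 7.0 + 22.5 + 3.8 + 0.6 = 33.9
(2) 0.6(7) - 0.7(1) = 4.2 - 0.7 = 3.5
(3) 1.0(7) + 1.0(1) + 0.6(5) + 0.6(30) = 7.0 + 1.0 + 3.0 + 18.0 = 29.0
(4) 1.0(7) = 7.0
(5) 1.0(7) + 1.0(30) + 0.75(5) = 7.0 + 30.0 + 3.8 = 40.8
The largest value is 40.8 kN/m from combination 5.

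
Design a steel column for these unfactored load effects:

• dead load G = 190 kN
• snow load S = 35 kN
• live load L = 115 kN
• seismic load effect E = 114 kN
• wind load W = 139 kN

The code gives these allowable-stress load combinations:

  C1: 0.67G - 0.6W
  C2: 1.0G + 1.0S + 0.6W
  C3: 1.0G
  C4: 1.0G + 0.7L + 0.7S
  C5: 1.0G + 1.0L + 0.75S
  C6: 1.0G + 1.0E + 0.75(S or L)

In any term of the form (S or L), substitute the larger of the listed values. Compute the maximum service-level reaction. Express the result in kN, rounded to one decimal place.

390.3 kN

(S or L) → L = 115 kN.
C1: 0.67(190) - 0.6(139) = 43.9
C2: 1.0(190) + 1.0(35) + 0.6(139) = 308.4
C3: 1.0(190) = 190.0
C4: 1.0(190) + 0.7(115) + 0.7(35) = 295.0
C5: 1.0(190) + 1.0(115) + 0.75(35) = 331.3
C6: 1.0(190) + 1.0(114) + 0.75(115) = 390.3
The controlling combination is 6, giving 390.3 kN.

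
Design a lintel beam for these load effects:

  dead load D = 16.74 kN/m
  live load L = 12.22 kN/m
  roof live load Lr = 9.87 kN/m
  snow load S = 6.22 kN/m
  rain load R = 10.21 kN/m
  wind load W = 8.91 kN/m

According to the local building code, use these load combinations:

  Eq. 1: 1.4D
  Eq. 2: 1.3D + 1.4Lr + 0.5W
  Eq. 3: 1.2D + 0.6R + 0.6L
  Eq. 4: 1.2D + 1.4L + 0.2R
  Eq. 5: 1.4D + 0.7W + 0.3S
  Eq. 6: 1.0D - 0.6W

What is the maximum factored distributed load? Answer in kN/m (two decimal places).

40.04 kN/m

Eq. 1: 1.4(16.74) = 23.44
Eq. 2: 1.3(16.74) + 1.4(9.87) + 0.5(8.91) = 40.04
Eq. 3: 1.2(16.74) + 0.6(10.21) + 0.6(12.22) = 33.55
Eq. 4: 1.2(16.74) + 1.4(12.22) + 0.2(10.21) = 39.24
Eq. 5: 1.4(16.74) + 0.7(8.91) + 0.3(6.22) = 31.54
Eq. 6: 1.0(16.74) - 0.6(8.91) = 11.39
Combination 2 governs: w_u = 40.04 kN/m.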